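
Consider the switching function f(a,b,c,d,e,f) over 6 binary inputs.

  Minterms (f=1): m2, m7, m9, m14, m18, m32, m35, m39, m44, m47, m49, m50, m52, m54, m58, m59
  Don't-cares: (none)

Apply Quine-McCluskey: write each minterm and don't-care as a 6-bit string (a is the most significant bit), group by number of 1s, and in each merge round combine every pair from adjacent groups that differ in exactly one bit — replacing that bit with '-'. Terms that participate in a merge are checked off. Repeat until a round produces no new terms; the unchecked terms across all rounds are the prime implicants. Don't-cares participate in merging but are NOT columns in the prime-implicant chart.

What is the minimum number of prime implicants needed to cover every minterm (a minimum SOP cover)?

size-2^0 implicants → 000010(✓)  000111(✓)  001001  001110  010010(✓)  100000  100011(✓)  100111(✓)  101100  101111(✓)  110001  110010(✓)  110100(✓)  110110(✓)  111010(✓)  111011(✓)
size-2^1 implicants → -00111  -10010  0-0010  10-111  100-11  11-010  110-10  1101-0  11101-
Unchecked terms (primes): -00111, -10010, 0-0010, 001001, 001110, 10-111, 100-11, 100000, 101100, 11-010, 110-10, 110001, 1101-0, 11101-
Minterm coverage:
  m2 ⊆ 0-0010 [E]
  m7 ⊆ -00111 [E]
  m9 ⊆ 001001 [E]
  m14 ⊆ 001110 [E]
  m18 ⊆ -10010,0-0010
  m32 ⊆ 100000 [E]
  m35 ⊆ 100-11 [E]
  m39 ⊆ -00111,10-111,100-11
  m44 ⊆ 101100 [E]
  m47 ⊆ 10-111 [E]
  m49 ⊆ 110001 [E]
  m50 ⊆ -10010,11-010,110-10
  m52 ⊆ 1101-0 [E]
  m54 ⊆ 110-10,1101-0
  m58 ⊆ 11-010,11101-
  m59 ⊆ 11101- [E]
E = {-00111, 0-0010, 001001, 001110, 10-111, 100-11, 100000, 101100, 110001, 1101-0, 11101-}
Petrick residual → -10010
Cover = b'c'def + bc'd'ef' + a'c'd'ef' + a'b'cd'e'f + a'b'cdef' + ab'def + ab'c'ef + ab'c'd'e'f' + ab'cde'f' + abc'd'e'f + abc'df' + abcd'e  |cover|=12

12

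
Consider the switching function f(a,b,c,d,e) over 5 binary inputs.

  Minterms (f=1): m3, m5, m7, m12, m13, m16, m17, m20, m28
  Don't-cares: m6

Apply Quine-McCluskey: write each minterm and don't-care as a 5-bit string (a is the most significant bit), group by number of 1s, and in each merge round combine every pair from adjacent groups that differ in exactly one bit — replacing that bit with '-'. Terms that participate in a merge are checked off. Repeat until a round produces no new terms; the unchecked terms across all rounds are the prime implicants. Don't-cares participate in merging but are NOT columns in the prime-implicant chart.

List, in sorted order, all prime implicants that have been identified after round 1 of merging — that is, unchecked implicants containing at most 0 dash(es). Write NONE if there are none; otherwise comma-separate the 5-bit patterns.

NONE

[col 0] 00011*, 00101*, 00110*, 00111*, 01100*, 01101*, 10000*, 10001*, 10100*, 11100*
[col 1] -1100, 0-101, 00-11, 001-1, 0011-, 0110-, 1-100, 10-00, 1000-
Prime implicants: -1100, 0-101, 00-11, 001-1, 0011-, 0110-, 1-100, 10-00, 1000-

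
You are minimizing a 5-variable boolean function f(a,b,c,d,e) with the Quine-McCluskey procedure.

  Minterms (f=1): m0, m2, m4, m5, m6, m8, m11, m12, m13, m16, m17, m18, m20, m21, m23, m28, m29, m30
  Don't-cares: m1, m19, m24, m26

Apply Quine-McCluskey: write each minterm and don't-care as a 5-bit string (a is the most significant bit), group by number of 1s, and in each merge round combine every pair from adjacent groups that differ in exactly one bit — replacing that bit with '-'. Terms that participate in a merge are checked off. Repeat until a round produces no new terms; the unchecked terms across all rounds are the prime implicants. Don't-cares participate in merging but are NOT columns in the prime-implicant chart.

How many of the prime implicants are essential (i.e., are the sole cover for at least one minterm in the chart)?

6

size-2^0 implicants → 00000(✓)  00001(✓)  00010(✓)  00100(✓)  00101(✓)  00110(✓)  01000(✓)  01011  01100(✓)  01101(✓)  10000(✓)  10001(✓)  10010(✓)  10011(✓)  10100(✓)  10101(✓)  10111(✓)  11000(✓)  11010(✓)  11100(✓)  11101(✓)  11110(✓)
size-2^1 implicants → -0000(✓)  -0001(✓)  -0010(✓)  -0100(✓)  -0101(✓)  -1000(✓)  -1100(✓)  -1101(✓)  0-000(✓)  0-100(✓)  0-101(✓)  00-00(✓)  00-01(✓)  00-10(✓)  000-0(✓)  0000-(✓)  001-0(✓)  0010-(✓)  01-00(✓)  0110-(✓)  1-000(✓)  1-010(✓)  1-100(✓)  1-101(✓)  10-00(✓)  10-01(✓)  10-11(✓)  100-0(✓)  100-1(✓)  1000-(✓)  1001-(✓)  101-1(✓)  1010-(✓)  11-00(✓)  11-10(✓)  110-0(✓)  111-0(✓)  1110-(✓)
size-2^2 implicants → --000(✓)  --100(✓)  --101(✓)  -0-00(✓)  -0-01(✓)  -00-0  -000-(✓)  -010-(✓)  -1-00(✓)  -110-(✓)  0--00(✓)  0-10-(✓)  00--0  00-0-(✓)  1--00(✓)  1-0-0  1-10-(✓)  10--1  10-0-(✓)  100--  11--0
size-2^3 implicants → ---00  --10-  -0-0-
Unchecked terms (primes): ---00, --10-, -0-0-, -00-0, 00--0, 01011, 1-0-0, 10--1, 100--, 11--0
Minterm coverage:
  m0 ⊆ ---00,-0-0-,-00-0,00--0
  m2 ⊆ -00-0,00--0
  m4 ⊆ ---00,--10-,-0-0-,00--0
  m5 ⊆ --10-,-0-0-
  m6 ⊆ 00--0 [E]
  m8 ⊆ ---00 [E]
  m11 ⊆ 01011 [E]
  m12 ⊆ ---00,--10-
  m13 ⊆ --10- [E]
  m16 ⊆ ---00,-0-0-,-00-0,1-0-0,100--
  m17 ⊆ -0-0-,10--1,100--
  m18 ⊆ -00-0,1-0-0,100--
  m20 ⊆ ---00,--10-,-0-0-
  m21 ⊆ --10-,-0-0-,10--1
  m23 ⊆ 10--1 [E]
  m28 ⊆ ---00,--10-,11--0
  m29 ⊆ --10- [E]
  m30 ⊆ 11--0 [E]
E = {---00, --10-, 00--0, 01011, 10--1, 11--0}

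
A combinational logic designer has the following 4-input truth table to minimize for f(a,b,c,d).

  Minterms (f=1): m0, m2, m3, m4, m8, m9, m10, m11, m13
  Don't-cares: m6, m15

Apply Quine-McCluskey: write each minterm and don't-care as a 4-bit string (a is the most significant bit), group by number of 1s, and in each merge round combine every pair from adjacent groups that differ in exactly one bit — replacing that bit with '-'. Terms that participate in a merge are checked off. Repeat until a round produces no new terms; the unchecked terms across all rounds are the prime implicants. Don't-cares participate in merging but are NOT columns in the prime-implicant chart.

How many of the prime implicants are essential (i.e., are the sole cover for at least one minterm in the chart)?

[col 0] 0000*, 0010*, 0011*, 0100*, 0110*, 1000*, 1001*, 1010*, 1011*, 1101*, 1111*
[col 1] -000*, -010*, -011*, 0-00*, 0-10*, 00-0*, 001-*, 01-0*, 1-01*, 1-11*, 10-0*, 10-1*, 100-*, 101-*, 11-1*
[col 2] -0-0, -01-, 0--0, 1--1, 10--
Prime implicants: -0-0, -01-, 0--0, 1--1, 10--
PI chart (minterm → PIs covering it):
  0 | -0-0,0--0
  2 | -0-0,-01-,0--0
  3 | -01-  (sole → essential)
  4 | 0--0  (sole → essential)
  8 | -0-0,10--
  9 | 1--1,10--
  10 | -0-0,-01-,10--
  11 | -01-,1--1,10--
  13 | 1--1  (sole → essential)
Essential prime implicants: -01-, 0--0, 1--1

3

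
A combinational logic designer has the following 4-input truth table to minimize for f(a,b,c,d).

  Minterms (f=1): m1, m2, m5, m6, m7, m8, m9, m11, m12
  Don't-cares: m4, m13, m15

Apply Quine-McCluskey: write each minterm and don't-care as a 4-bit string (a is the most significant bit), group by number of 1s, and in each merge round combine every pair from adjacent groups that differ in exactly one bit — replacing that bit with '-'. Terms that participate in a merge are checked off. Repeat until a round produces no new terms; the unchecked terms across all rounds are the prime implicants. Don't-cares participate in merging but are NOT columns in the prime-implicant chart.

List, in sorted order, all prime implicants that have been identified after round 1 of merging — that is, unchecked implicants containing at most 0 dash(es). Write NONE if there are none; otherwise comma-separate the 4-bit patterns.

Round 0: 0001✓ 0010✓ 0100✓ 0101✓ 0110✓ 0111✓ 1000✓ 1001✓ 1011✓ 1100✓ 1101✓ 1111✓
Round 1: -001✓ -100✓ -101✓ -111✓ 0-01✓ 0-10 01-0✓ 01-1✓ 010-✓ 011-✓ 1-00✓ 1-01✓ 1-11✓ 10-1✓ 100-✓ 11-1✓ 110-✓
Round 2: --01 -1-1 -10- 01-- 1--1 1-0-
PIs = {--01, -1-1, -10-, 0-10, 01--, 1--1, 1-0-}

NONE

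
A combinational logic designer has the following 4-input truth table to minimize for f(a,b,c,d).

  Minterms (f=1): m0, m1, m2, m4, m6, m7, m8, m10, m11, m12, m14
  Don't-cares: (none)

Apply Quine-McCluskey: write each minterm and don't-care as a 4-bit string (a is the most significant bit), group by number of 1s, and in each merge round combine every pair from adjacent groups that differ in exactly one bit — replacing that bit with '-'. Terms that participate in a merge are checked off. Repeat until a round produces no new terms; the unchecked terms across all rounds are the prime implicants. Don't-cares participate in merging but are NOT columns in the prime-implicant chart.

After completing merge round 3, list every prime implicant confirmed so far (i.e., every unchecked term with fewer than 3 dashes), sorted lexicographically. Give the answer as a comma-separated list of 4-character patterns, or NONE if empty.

000-, 011-, 101-

[col 0] 0000*, 0001*, 0010*, 0100*, 0110*, 0111*, 1000*, 1010*, 1011*, 1100*, 1110*
[col 1] -000*, -010*, -100*, -110*, 0-00*, 0-10*, 00-0*, 000-, 01-0*, 011-, 1-00*, 1-10*, 10-0*, 101-, 11-0*
[col 2] --00*, --10*, -0-0*, -1-0*, 0--0*, 1--0*
[col 3] ---0
Prime implicants: ---0, 000-, 011-, 101-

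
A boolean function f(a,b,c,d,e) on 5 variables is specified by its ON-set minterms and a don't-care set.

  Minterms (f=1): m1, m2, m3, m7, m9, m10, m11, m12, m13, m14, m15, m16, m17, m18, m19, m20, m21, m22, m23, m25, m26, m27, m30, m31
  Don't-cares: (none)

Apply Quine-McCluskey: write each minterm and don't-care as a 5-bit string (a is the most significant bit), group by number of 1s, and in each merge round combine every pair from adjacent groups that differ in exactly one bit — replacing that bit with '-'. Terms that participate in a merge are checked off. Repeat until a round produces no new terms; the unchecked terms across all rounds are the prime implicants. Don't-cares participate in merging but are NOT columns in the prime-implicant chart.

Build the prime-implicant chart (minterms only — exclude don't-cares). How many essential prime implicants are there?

size-2^0 implicants → 00001(✓)  00010(✓)  00011(✓)  00111(✓)  01001(✓)  01010(✓)  01011(✓)  01100(✓)  01101(✓)  01110(✓)  01111(✓)  10000(✓)  10001(✓)  10010(✓)  10011(✓)  10100(✓)  10101(✓)  10110(✓)  10111(✓)  11001(✓)  11010(✓)  11011(✓)  11110(✓)  11111(✓)
size-2^1 implicants → -0001(✓)  -0010(✓)  -0011(✓)  -0111(✓)  -1001(✓)  -1010(✓)  -1011(✓)  -1110(✓)  -1111(✓)  0-001(✓)  0-010(✓)  0-011(✓)  0-111(✓)  00-11(✓)  000-1(✓)  0001-(✓)  01-01(✓)  01-10(✓)  01-11(✓)  010-1(✓)  0101-(✓)  011-0(✓)  011-1(✓)  0110-(✓)  0111-(✓)  1-001(✓)  1-010(✓)  1-011(✓)  1-110(✓)  1-111(✓)  10-00(✓)  10-01(✓)  10-10(✓)  10-11(✓)  100-0(✓)  100-1(✓)  1000-(✓)  1001-(✓)  101-0(✓)  101-1(✓)  1010-(✓)  1011-(✓)  11-10(✓)  11-11(✓)  110-1(✓)  1101-(✓)  1111-(✓)
size-2^2 implicants → --001(✓)  --010(✓)  --011(✓)  --111(✓)  -0-11(✓)  -00-1(✓)  -001-(✓)  -1-10(✓)  -1-11(✓)  -10-1(✓)  -101-(✓)  -111-(✓)  0--11(✓)  0-0-1(✓)  0-01-(✓)  01--1  01-1-(✓)  011--  1--10(✓)  1--11(✓)  1-0-1(✓)  1-01-(✓)  1-11-(✓)  10--0(✓)  10--1(✓)  10-0-(✓)  10-1-(✓)  100--(✓)  101--(✓)  11-1-(✓)
size-2^3 implicants → ---11  --0-1  --01-  -1-1-  1--1-  10---
Unchecked terms (primes): ---11, --0-1, --01-, -1-1-, 01--1, 011--, 1--1-, 10---
Minterm coverage:
  m1 ⊆ --0-1 [E]
  m2 ⊆ --01- [E]
  m3 ⊆ ---11,--0-1,--01-
  m7 ⊆ ---11 [E]
  m9 ⊆ --0-1,01--1
  m10 ⊆ --01-,-1-1-
  m11 ⊆ ---11,--0-1,--01-,-1-1-,01--1
  m12 ⊆ 011-- [E]
  m13 ⊆ 01--1,011--
  m14 ⊆ -1-1-,011--
  m15 ⊆ ---11,-1-1-,01--1,011--
  m16 ⊆ 10--- [E]
  m17 ⊆ --0-1,10---
  m18 ⊆ --01-,1--1-,10---
  m19 ⊆ ---11,--0-1,--01-,1--1-,10---
  m20 ⊆ 10--- [E]
  m21 ⊆ 10--- [E]
  m22 ⊆ 1--1-,10---
  m23 ⊆ ---11,1--1-,10---
  m25 ⊆ --0-1 [E]
  m26 ⊆ --01-,-1-1-,1--1-
  m27 ⊆ ---11,--0-1,--01-,-1-1-,1--1-
  m30 ⊆ -1-1-,1--1-
  m31 ⊆ ---11,-1-1-,1--1-
E = {---11, --0-1, --01-, 011--, 10---}

5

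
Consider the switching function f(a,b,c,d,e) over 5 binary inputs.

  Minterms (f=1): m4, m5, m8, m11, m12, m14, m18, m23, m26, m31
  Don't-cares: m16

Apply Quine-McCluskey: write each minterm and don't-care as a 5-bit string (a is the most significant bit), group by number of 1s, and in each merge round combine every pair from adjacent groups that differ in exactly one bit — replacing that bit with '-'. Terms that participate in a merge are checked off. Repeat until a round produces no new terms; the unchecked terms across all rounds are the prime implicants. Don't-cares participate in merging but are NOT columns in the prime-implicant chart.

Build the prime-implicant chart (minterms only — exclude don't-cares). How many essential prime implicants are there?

Round 0: 00100✓ 00101✓ 01000✓ 01011 01100✓ 01110✓ 10000✓ 10010✓ 10111✓ 11010✓ 11111✓
Round 1: 0-100 0010- 01-00 011-0 1-010 1-111 100-0
PIs = {0-100, 0010-, 01-00, 01011, 011-0, 1-010, 1-111, 100-0}
Coverage chart:
  m4: 0-100,0010-
  m5: 0010- ←essential
  m8: 01-00 ←essential
  m11: 01011 ←essential
  m12: 0-100,01-00,011-0
  m14: 011-0 ←essential
  m18: 1-010,100-0
  m23: 1-111 ←essential
  m26: 1-010 ←essential
  m31: 1-111 ←essential
Essential: 0010-, 01-00, 01011, 011-0, 1-010, 1-111

6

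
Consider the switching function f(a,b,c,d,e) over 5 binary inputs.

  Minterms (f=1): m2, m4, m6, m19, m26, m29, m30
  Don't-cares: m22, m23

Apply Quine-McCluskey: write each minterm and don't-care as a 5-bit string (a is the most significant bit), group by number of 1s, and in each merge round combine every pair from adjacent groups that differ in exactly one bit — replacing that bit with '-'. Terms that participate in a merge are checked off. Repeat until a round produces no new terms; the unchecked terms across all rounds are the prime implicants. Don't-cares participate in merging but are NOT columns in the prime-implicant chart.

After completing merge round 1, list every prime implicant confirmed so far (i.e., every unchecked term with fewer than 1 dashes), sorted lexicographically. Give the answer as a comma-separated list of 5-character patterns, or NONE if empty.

11101

size-2^0 implicants → 00010(✓)  00100(✓)  00110(✓)  10011(✓)  10110(✓)  10111(✓)  11010(✓)  11101  11110(✓)
size-2^1 implicants → -0110  00-10  001-0  1-110  10-11  1011-  11-10
Unchecked terms (primes): -0110, 00-10, 001-0, 1-110, 10-11, 1011-, 11-10, 11101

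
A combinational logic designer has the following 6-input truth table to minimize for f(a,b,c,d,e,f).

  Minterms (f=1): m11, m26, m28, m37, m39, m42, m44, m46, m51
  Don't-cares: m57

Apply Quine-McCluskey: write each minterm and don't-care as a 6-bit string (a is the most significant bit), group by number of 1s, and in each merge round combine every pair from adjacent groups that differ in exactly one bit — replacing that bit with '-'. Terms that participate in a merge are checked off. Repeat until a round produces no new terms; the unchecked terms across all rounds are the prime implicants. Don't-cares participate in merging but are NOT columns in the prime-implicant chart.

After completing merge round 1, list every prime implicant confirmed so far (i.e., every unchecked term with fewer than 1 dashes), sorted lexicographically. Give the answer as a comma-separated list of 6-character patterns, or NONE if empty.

Round 0: 001011 011010 011100 100101✓ 100111✓ 101010✓ 101100✓ 101110✓ 110011 111001
Round 1: 1001-1 101-10 1011-0
PIs = {001011, 011010, 011100, 1001-1, 101-10, 1011-0, 110011, 111001}

001011, 011010, 011100, 110011, 111001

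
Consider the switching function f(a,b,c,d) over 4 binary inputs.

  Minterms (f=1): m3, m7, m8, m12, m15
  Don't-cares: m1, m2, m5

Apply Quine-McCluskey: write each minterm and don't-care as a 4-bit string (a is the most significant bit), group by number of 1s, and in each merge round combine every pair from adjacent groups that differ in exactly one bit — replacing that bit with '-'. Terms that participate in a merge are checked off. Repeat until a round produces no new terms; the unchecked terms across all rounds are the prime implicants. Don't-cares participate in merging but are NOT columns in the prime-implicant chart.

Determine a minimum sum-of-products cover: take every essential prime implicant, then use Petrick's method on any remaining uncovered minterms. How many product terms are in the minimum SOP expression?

Round 0: 0001✓ 0010✓ 0011✓ 0101✓ 0111✓ 1000✓ 1100✓ 1111✓
Round 1: -111 0-01✓ 0-11✓ 00-1✓ 001- 01-1✓ 1-00
Round 2: 0--1
PIs = {-111, 0--1, 001-, 1-00}
Coverage chart:
  m3: 0--1,001-
  m7: -111,0--1
  m8: 1-00 ←essential
  m12: 1-00 ←essential
  m15: -111 ←essential
Essential: -111, 1-00
Petrick residual → 0--1
Min cover (3 terms): bcd + a'd + ac'd'

3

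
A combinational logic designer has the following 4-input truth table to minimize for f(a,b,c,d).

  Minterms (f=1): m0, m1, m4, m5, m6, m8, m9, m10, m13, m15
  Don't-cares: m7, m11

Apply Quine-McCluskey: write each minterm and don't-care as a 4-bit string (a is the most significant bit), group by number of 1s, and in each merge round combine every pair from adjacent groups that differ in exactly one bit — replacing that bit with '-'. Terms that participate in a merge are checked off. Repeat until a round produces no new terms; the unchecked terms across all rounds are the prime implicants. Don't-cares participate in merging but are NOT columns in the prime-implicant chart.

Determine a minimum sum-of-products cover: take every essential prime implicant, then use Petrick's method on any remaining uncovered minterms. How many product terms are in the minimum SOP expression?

4

[col 0] 0000*, 0001*, 0100*, 0101*, 0110*, 0111*, 1000*, 1001*, 1010*, 1011*, 1101*, 1111*
[col 1] -000*, -001*, -101*, -111*, 0-00*, 0-01*, 000-*, 01-0*, 01-1*, 010-*, 011-*, 1-01*, 1-11*, 10-0*, 10-1*, 100-*, 101-*, 11-1*
[col 2] --01, -00-, -1-1, 0-0-, 01--, 1--1, 10--
Prime implicants: --01, -00-, -1-1, 0-0-, 01--, 1--1, 10--
PI chart (minterm → PIs covering it):
  0 | -00-,0-0-
  1 | --01,-00-,0-0-
  4 | 0-0-,01--
  5 | --01,-1-1,0-0-,01--
  6 | 01--  (sole → essential)
  8 | -00-,10--
  9 | --01,-00-,1--1,10--
  10 | 10--  (sole → essential)
  13 | --01,-1-1,1--1
  15 | -1-1,1--1
Essential prime implicants: 01--, 10--
Petrick residual → -00-, -1-1
Minimum SOP uses 4 PIs: b'c' + bd + a'b + ab'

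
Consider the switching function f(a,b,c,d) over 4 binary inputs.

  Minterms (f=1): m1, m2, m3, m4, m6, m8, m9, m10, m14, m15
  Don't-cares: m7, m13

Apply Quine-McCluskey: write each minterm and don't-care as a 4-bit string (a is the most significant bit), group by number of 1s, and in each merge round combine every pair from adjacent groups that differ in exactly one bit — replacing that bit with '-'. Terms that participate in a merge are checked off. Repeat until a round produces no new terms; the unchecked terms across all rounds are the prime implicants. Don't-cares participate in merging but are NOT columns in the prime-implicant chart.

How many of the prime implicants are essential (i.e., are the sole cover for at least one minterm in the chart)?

1

[col 0] 0001*, 0010*, 0011*, 0100*, 0110*, 0111*, 1000*, 1001*, 1010*, 1101*, 1110*, 1111*
[col 1] -001, -010*, -110*, -111*, 0-10*, 0-11*, 00-1, 001-*, 01-0, 011-*, 1-01, 1-10*, 10-0, 100-, 11-1, 111-*
[col 2] --10, -11-, 0-1-
Prime implicants: --10, -001, -11-, 0-1-, 00-1, 01-0, 1-01, 10-0, 100-, 11-1
PI chart (minterm → PIs covering it):
  1 | -001,00-1
  2 | --10,0-1-
  3 | 0-1-,00-1
  4 | 01-0  (sole → essential)
  6 | --10,-11-,0-1-,01-0
  8 | 10-0,100-
  9 | -001,1-01,100-
  10 | --10,10-0
  14 | --10,-11-
  15 | -11-,11-1
Essential prime implicants: 01-0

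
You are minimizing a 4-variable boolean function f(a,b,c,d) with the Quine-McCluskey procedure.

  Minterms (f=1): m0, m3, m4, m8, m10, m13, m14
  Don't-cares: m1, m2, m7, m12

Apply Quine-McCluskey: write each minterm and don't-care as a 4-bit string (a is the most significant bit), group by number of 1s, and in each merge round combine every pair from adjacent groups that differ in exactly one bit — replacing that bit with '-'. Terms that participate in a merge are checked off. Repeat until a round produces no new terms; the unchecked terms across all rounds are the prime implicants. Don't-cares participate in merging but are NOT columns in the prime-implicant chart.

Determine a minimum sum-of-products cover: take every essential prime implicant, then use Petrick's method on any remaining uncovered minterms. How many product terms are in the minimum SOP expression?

size-2^0 implicants → 0000(✓)  0001(✓)  0010(✓)  0011(✓)  0100(✓)  0111(✓)  1000(✓)  1010(✓)  1100(✓)  1101(✓)  1110(✓)
size-2^1 implicants → -000(✓)  -010(✓)  -100(✓)  0-00(✓)  0-11  00-0(✓)  00-1(✓)  000-(✓)  001-(✓)  1-00(✓)  1-10(✓)  10-0(✓)  11-0(✓)  110-
size-2^2 implicants → --00  -0-0  00--  1--0
Unchecked terms (primes): --00, -0-0, 0-11, 00--, 1--0, 110-
Minterm coverage:
  m0 ⊆ --00,-0-0,00--
  m3 ⊆ 0-11,00--
  m4 ⊆ --00 [E]
  m8 ⊆ --00,-0-0,1--0
  m10 ⊆ -0-0,1--0
  m13 ⊆ 110- [E]
  m14 ⊆ 1--0 [E]
E = {--00, 1--0, 110-}
Petrick residual → 0-11
Cover = c'd' + a'cd + ad' + abc'  |cover|=4

4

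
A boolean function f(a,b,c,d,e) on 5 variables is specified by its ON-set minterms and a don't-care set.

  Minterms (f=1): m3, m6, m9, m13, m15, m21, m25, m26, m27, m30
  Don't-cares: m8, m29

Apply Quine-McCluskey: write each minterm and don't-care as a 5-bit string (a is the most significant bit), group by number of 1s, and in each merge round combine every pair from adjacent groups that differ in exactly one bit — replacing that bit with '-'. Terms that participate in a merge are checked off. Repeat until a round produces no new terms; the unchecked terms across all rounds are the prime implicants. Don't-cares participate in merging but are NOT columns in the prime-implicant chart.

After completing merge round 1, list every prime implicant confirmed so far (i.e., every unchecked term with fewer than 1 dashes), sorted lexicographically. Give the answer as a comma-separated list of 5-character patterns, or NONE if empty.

00011, 00110

size-2^0 implicants → 00011  00110  01000(✓)  01001(✓)  01101(✓)  01111(✓)  10101(✓)  11001(✓)  11010(✓)  11011(✓)  11101(✓)  11110(✓)
size-2^1 implicants → -1001(✓)  -1101(✓)  01-01(✓)  0100-  011-1  1-101  11-01(✓)  11-10  110-1  1101-
size-2^2 implicants → -1-01
Unchecked terms (primes): -1-01, 00011, 00110, 0100-, 011-1, 1-101, 11-10, 110-1, 1101-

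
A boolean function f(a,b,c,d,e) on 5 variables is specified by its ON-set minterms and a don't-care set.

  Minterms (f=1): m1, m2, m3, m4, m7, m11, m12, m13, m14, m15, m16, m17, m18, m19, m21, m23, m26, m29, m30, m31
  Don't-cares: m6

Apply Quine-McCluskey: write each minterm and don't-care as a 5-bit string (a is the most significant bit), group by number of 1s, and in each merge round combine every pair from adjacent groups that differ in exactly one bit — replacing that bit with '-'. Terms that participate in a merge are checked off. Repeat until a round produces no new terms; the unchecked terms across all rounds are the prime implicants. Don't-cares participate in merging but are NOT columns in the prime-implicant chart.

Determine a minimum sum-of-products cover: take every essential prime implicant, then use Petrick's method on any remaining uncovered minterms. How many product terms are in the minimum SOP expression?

[col 0] 00001*, 00010*, 00011*, 00100*, 00110*, 00111*, 01011*, 01100*, 01101*, 01110*, 01111*, 10000*, 10001*, 10010*, 10011*, 10101*, 10111*, 11010*, 11101*, 11110*, 11111*
[col 1] -0001*, -0010*, -0011*, -0111*, -1101*, -1110*, -1111*, 0-011*, 0-100*, 0-110*, 0-111*, 00-10*, 00-11*, 000-1*, 0001-*, 001-0*, 0011-*, 01-11*, 011-0*, 011-1*, 0110-*, 0111-*, 1-010, 1-101*, 1-111*, 10-01*, 10-11*, 100-0*, 100-1*, 1000-*, 1001-*, 101-1*, 11-10, 111-1*, 1111-*
[col 2] --111, -0-11, -00-1, -001-, -11-1, -111-, 0--11, 0-1-0, 0-11-, 00-1-, 011--, 1-1-1, 10--1, 100--
Prime implicants: --111, -0-11, -00-1, -001-, -11-1, -111-, 0--11, 0-1-0, 0-11-, 00-1-, 011--, 1-010, 1-1-1, 10--1, 100--, 11-10
PI chart (minterm → PIs covering it):
  1 | -00-1  (sole → essential)
  2 | -001-,00-1-
  3 | -0-11,-00-1,-001-,0--11,00-1-
  4 | 0-1-0  (sole → essential)
  7 | --111,-0-11,0--11,0-11-,00-1-
  11 | 0--11  (sole → essential)
  12 | 0-1-0,011--
  13 | -11-1,011--
  14 | -111-,0-1-0,0-11-,011--
  15 | --111,-11-1,-111-,0--11,0-11-,011--
  16 | 100--  (sole → essential)
  17 | -00-1,10--1,100--
  18 | -001-,1-010,100--
  19 | -0-11,-00-1,-001-,10--1,100--
  21 | 1-1-1,10--1
  23 | --111,-0-11,1-1-1,10--1
  26 | 1-010,11-10
  29 | -11-1,1-1-1
  30 | -111-,11-10
  31 | --111,-11-1,-111-,1-1-1
Essential prime implicants: -00-1, 0--11, 0-1-0, 100--
Petrick residual → -001-, -11-1, 1-1-1, 11-10
Minimum SOP uses 8 PIs: b'c'e + b'c'd + bce + a'de + a'ce' + ace + ab'c' + abde'

8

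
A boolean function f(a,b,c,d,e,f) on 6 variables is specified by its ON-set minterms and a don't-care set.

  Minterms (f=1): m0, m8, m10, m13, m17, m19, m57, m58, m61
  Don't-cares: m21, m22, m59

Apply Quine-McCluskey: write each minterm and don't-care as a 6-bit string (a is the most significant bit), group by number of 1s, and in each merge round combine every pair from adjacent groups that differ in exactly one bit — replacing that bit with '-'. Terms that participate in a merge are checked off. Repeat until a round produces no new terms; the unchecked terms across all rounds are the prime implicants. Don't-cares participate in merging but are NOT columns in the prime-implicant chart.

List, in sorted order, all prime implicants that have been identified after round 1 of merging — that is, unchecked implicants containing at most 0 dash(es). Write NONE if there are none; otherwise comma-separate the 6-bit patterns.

001101, 010110

[col 0] 000000*, 001000*, 001010*, 001101, 010001*, 010011*, 010101*, 010110, 111001*, 111010*, 111011*, 111101*
[col 1] 00-000, 0010-0, 010-01, 0100-1, 111-01, 1110-1, 11101-
Prime implicants: 00-000, 0010-0, 001101, 010-01, 0100-1, 010110, 111-01, 1110-1, 11101-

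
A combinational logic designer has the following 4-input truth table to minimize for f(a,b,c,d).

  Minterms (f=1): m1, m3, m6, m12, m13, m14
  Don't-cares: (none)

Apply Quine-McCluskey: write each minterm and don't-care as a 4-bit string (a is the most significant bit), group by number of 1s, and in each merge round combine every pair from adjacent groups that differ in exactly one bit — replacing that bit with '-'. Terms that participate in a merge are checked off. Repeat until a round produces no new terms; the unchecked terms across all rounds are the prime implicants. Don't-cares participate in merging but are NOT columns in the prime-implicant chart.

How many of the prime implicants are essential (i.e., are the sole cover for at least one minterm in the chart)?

Round 0: 0001✓ 0011✓ 0110✓ 1100✓ 1101✓ 1110✓
Round 1: -110 00-1 11-0 110-
PIs = {-110, 00-1, 11-0, 110-}
Coverage chart:
  m1: 00-1 ←essential
  m3: 00-1 ←essential
  m6: -110 ←essential
  m12: 11-0,110-
  m13: 110- ←essential
  m14: -110,11-0
Essential: -110, 00-1, 110-

3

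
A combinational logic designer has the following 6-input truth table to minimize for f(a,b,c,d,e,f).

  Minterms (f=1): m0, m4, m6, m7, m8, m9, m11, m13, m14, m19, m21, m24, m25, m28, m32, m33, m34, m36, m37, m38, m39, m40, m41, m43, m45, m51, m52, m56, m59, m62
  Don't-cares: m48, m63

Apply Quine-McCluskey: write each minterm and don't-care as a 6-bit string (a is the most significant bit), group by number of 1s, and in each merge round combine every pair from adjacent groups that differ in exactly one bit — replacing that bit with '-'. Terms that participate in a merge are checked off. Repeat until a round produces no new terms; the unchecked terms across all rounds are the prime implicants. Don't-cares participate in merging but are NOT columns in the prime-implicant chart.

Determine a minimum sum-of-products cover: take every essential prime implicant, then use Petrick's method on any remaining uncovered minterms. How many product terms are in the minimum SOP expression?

[col 0] 000000*, 000100*, 000110*, 000111*, 001000*, 001001*, 001011*, 001101*, 001110*, 010011*, 010101, 011000*, 011001*, 011100*, 100000*, 100001*, 100010*, 100100*, 100101*, 100110*, 100111*, 101000*, 101001*, 101011*, 101101*, 110000*, 110011*, 110100*, 111000*, 111011*, 111110*, 111111*
[col 1] -00000*, -00100*, -00110*, -00111*, -01000*, -01001*, -01011*, -01101*, -10011, -11000*, 0-1000*, 0-1001*, 00-000*, 00-110, 000-00*, 0001-0*, 00011-*, 001-01*, 0010-1*, 00100-*, 011-00, 01100-*, 1-0000*, 1-0100*, 1-1000*, 1-1011, 10-000*, 10-001*, 10-101*, 100-00*, 100-01*, 100-10*, 1000-0*, 10000-*, 1001-0*, 1001-1*, 10010-*, 10011-*, 101-01*, 1010-1*, 10100-*, 11-000*, 11-011, 110-00*, 111-11, 11111-
[col 2] --1000, -0-000, -00-00, -001-0, -0011-, -01-01, -010-1, -0100-, 0-100-, 1--000, 1-0-00, 10--01, 10-00-, 100--0, 100-0-, 1001--
Prime implicants: --1000, -0-000, -00-00, -001-0, -0011-, -01-01, -010-1, -0100-, -10011, 0-100-, 00-110, 010101, 011-00, 1--000, 1-0-00, 1-1011, 10--01, 10-00-, 100--0, 100-0-, 1001--, 11-011, 111-11, 11111-
PI chart (minterm → PIs covering it):
  0 | -0-000,-00-00
  4 | -00-00,-001-0
  6 | -001-0,-0011-,00-110
  7 | -0011-  (sole → essential)
  8 | --1000,-0-000,-0100-,0-100-
  9 | -01-01,-010-1,-0100-,0-100-
  11 | -010-1  (sole → essential)
  13 | -01-01  (sole → essential)
  14 | 00-110  (sole → essential)
  19 | -10011  (sole → essential)
  21 | 010101  (sole → essential)
  24 | --1000,0-100-,011-00
  25 | 0-100-  (sole → essential)
  28 | 011-00  (sole → essential)
  32 | -0-000,-00-00,1--000,1-0-00,10-00-,100--0,100-0-
  33 | 10--01,10-00-,100-0-
  34 | 100--0  (sole → essential)
  36 | -00-00,-001-0,1-0-00,100--0,100-0-,1001--
  37 | 10--01,100-0-,1001--
  38 | -001-0,-0011-,100--0,1001--
  39 | -0011-,1001--
  40 | --1000,-0-000,-0100-,1--000,10-00-
  41 | -01-01,-010-1,-0100-,10--01,10-00-
  43 | -010-1,1-1011
  45 | -01-01,10--01
  51 | -10011,11-011
  52 | 1-0-00  (sole → essential)
  56 | --1000,1--000
  59 | 1-1011,11-011,111-11
  62 | 11111-  (sole → essential)
Essential prime implicants: -0011-, -01-01, -010-1, -10011, 0-100-, 00-110, 010101, 011-00, 1-0-00, 100--0, 11111-
Petrick residual → --1000, -00-00, 1-1011, 10--01
Minimum SOP uses 15 PIs: cd'e'f' + b'c'e'f' + b'c'de + b'ce'f + b'cd'f + bc'd'ef + a'cd'e' + a'b'def' + a'bc'de'f + a'bce'f' + ac'e'f' + acd'ef + ab'e'f + ab'c'f' + abcde

15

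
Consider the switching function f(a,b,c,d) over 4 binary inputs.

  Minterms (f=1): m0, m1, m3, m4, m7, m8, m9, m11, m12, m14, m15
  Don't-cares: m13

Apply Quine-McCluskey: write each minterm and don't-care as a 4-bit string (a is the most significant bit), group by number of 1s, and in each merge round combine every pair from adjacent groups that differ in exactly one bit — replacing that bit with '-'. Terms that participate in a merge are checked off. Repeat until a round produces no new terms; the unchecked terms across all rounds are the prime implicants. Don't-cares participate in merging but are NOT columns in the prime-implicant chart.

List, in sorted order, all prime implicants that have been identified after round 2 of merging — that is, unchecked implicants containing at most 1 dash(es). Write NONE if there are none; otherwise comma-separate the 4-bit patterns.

NONE

size-2^0 implicants → 0000(✓)  0001(✓)  0011(✓)  0100(✓)  0111(✓)  1000(✓)  1001(✓)  1011(✓)  1100(✓)  1101(✓)  1110(✓)  1111(✓)
size-2^1 implicants → -000(✓)  -001(✓)  -011(✓)  -100(✓)  -111(✓)  0-00(✓)  0-11(✓)  00-1(✓)  000-(✓)  1-00(✓)  1-01(✓)  1-11(✓)  10-1(✓)  100-(✓)  11-0(✓)  11-1(✓)  110-(✓)  111-(✓)
size-2^2 implicants → --00  --11  -0-1  -00-  1--1  1-0-  11--
Unchecked terms (primes): --00, --11, -0-1, -00-, 1--1, 1-0-, 11--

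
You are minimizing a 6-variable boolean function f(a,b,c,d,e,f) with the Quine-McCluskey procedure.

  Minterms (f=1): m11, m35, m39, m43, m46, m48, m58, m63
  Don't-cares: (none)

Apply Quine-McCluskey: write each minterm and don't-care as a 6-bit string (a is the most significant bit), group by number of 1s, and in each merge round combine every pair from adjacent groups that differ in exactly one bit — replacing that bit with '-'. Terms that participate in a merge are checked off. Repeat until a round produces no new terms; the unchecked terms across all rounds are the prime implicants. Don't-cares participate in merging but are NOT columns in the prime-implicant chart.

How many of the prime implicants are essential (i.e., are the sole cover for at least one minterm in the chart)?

6

[col 0] 001011*, 100011*, 100111*, 101011*, 101110, 110000, 111010, 111111
[col 1] -01011, 10-011, 100-11
Prime implicants: -01011, 10-011, 100-11, 101110, 110000, 111010, 111111
PI chart (minterm → PIs covering it):
  11 | -01011  (sole → essential)
  35 | 10-011,100-11
  39 | 100-11  (sole → essential)
  43 | -01011,10-011
  46 | 101110  (sole → essential)
  48 | 110000  (sole → essential)
  58 | 111010  (sole → essential)
  63 | 111111  (sole → essential)
Essential prime implicants: -01011, 100-11, 101110, 110000, 111010, 111111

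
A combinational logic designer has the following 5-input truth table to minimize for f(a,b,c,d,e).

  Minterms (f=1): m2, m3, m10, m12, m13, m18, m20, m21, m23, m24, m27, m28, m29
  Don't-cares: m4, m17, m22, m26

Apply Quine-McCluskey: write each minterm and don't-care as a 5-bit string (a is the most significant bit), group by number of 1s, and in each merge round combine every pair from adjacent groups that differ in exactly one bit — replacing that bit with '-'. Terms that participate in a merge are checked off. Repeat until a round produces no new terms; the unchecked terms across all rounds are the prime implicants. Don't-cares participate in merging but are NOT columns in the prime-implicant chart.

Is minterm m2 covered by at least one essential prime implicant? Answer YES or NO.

YES

Round 0: 00010✓ 00011✓ 00100✓ 01010✓ 01100✓ 01101✓ 10001✓ 10010✓ 10100✓ 10101✓ 10110✓ 10111✓ 11000✓ 11010✓ 11011✓ 11100✓ 11101✓
Round 1: -0010✓ -0100✓ -1010✓ -1100✓ -1101✓ 0-010✓ 0-100✓ 0001- 0110-✓ 1-010✓ 1-100✓ 1-101✓ 10-01 10-10 101-0✓ 101-1✓ 1010-✓ 1011-✓ 11-00 110-0 1101- 1110-✓
Round 2: --010 --100 -110- 1-10- 101--
PIs = {--010, --100, -110-, 0001-, 1-10-, 10-01, 10-10, 101--, 11-00, 110-0, 1101-}
Coverage chart:
  m2: --010,0001-
  m3: 0001- ←essential
  m10: --010 ←essential
  m12: --100,-110-
  m13: -110- ←essential
  m18: --010,10-10
  m20: --100,1-10-,101--
  m21: 1-10-,10-01,101--
  m23: 101-- ←essential
  m24: 11-00,110-0
  m27: 1101- ←essential
  m28: --100,-110-,1-10-,11-00
  m29: -110-,1-10-
Essential: --010, -110-, 0001-, 101--, 1101-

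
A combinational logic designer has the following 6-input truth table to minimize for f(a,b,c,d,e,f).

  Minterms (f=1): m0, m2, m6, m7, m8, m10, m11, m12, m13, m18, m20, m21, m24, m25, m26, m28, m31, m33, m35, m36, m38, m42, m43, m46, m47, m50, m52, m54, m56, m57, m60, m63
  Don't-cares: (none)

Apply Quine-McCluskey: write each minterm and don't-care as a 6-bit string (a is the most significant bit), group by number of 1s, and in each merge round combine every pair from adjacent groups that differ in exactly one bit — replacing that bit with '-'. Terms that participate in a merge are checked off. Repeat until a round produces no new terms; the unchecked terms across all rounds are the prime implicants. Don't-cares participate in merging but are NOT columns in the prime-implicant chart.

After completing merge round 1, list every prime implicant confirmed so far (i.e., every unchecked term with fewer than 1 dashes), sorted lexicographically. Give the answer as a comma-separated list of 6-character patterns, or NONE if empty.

NONE

size-2^0 implicants → 000000(✓)  000010(✓)  000110(✓)  000111(✓)  001000(✓)  001010(✓)  001011(✓)  001100(✓)  001101(✓)  010010(✓)  010100(✓)  010101(✓)  011000(✓)  011001(✓)  011010(✓)  011100(✓)  011111(✓)  100001(✓)  100011(✓)  100100(✓)  100110(✓)  101010(✓)  101011(✓)  101110(✓)  101111(✓)  110010(✓)  110100(✓)  110110(✓)  111000(✓)  111001(✓)  111100(✓)  111111(✓)
size-2^1 implicants → -00110  -01010(✓)  -01011(✓)  -10010  -10100(✓)  -11000(✓)  -11001(✓)  -11100(✓)  -11111  0-0010(✓)  0-1000(✓)  0-1010(✓)  0-1100(✓)  00-000(✓)  00-010(✓)  000-10  0000-0(✓)  00011-  001-00(✓)  0010-0(✓)  00101-(✓)  00110-  01-010(✓)  01-100(✓)  01010-  011-00(✓)  0110-0(✓)  01100-(✓)  1-0100(✓)  1-0110(✓)  1-1111  10-011  10-110  1000-1  1001-0(✓)  101-10(✓)  101-11(✓)  10101-(✓)  10111-(✓)  11-100(✓)  110-10  1101-0(✓)  111-00(✓)  11100-(✓)
size-2^2 implicants → -0101-  -1-100  -11-00  -1100-  0--010  0-1-00  0-10-0  00-0-0  1-01-0  101-1-
Unchecked terms (primes): -00110, -0101-, -1-100, -10010, -11-00, -1100-, -11111, 0--010, 0-1-00, 0-10-0, 00-0-0, 000-10, 00011-, 00110-, 01010-, 1-01-0, 1-1111, 10-011, 10-110, 1000-1, 101-1-, 110-10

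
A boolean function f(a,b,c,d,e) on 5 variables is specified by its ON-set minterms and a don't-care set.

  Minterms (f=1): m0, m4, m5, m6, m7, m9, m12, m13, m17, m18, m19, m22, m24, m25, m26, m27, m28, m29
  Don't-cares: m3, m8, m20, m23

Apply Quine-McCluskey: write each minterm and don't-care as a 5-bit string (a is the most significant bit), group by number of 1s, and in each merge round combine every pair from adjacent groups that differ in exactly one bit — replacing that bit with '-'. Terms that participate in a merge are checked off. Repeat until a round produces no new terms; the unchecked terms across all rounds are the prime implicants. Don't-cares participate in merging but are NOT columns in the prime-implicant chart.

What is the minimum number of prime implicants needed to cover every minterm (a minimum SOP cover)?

size-2^0 implicants → 00000(✓)  00011(✓)  00100(✓)  00101(✓)  00110(✓)  00111(✓)  01000(✓)  01001(✓)  01100(✓)  01101(✓)  10001(✓)  10010(✓)  10011(✓)  10100(✓)  10110(✓)  10111(✓)  11000(✓)  11001(✓)  11010(✓)  11011(✓)  11100(✓)  11101(✓)
size-2^1 implicants → -0011(✓)  -0100(✓)  -0110(✓)  -0111(✓)  -1000(✓)  -1001(✓)  -1100(✓)  -1101(✓)  0-000(✓)  0-100(✓)  0-101(✓)  00-00(✓)  00-11(✓)  001-0(✓)  001-1(✓)  0010-(✓)  0011-(✓)  01-00(✓)  01-01(✓)  0100-(✓)  0110-(✓)  1-001(✓)  1-010(✓)  1-011(✓)  1-100(✓)  10-10(✓)  10-11(✓)  100-1(✓)  1001-(✓)  101-0(✓)  1011-(✓)  11-00(✓)  11-01(✓)  110-0(✓)  110-1(✓)  1100-(✓)  1101-(✓)  1110-(✓)
size-2^2 implicants → --100  -0-11  -01-0  -011-  -1-00(✓)  -1-01(✓)  -100-(✓)  -110-(✓)  0--00  0-10-  001--  01-0-(✓)  1-0-1  1-01-  10-1-  11-0-(✓)  110--
size-2^3 implicants → -1-0-
Unchecked terms (primes): --100, -0-11, -01-0, -011-, -1-0-, 0--00, 0-10-, 001--, 1-0-1, 1-01-, 10-1-, 110--
Minterm coverage:
  m0 ⊆ 0--00 [E]
  m4 ⊆ --100,-01-0,0--00,0-10-,001--
  m5 ⊆ 0-10-,001--
  m6 ⊆ -01-0,-011-,001--
  m7 ⊆ -0-11,-011-,001--
  m9 ⊆ -1-0- [E]
  m12 ⊆ --100,-1-0-,0--00,0-10-
  m13 ⊆ -1-0-,0-10-
  m17 ⊆ 1-0-1 [E]
  m18 ⊆ 1-01-,10-1-
  m19 ⊆ -0-11,1-0-1,1-01-,10-1-
  m22 ⊆ -01-0,-011-,10-1-
  m24 ⊆ -1-0-,110--
  m25 ⊆ -1-0-,1-0-1,110--
  m26 ⊆ 1-01-,110--
  m27 ⊆ 1-0-1,1-01-,110--
  m28 ⊆ --100,-1-0-
  m29 ⊆ -1-0- [E]
E = {-1-0-, 0--00, 1-0-1}
Petrick residual → -01-0, 001--, 1-01-
Cover = b'ce' + bd' + a'd'e' + a'b'c + ac'e + ac'd  |cover|=6

6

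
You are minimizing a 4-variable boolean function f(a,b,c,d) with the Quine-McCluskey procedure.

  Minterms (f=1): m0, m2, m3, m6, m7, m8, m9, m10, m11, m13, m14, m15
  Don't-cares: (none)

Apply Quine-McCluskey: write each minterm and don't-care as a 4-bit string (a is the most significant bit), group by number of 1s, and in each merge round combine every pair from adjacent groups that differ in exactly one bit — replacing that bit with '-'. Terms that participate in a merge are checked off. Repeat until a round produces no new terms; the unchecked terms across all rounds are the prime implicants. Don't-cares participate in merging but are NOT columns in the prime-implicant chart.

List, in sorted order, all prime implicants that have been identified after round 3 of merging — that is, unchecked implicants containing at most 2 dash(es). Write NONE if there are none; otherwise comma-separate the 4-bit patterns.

-0-0, 1--1, 10--

[col 0] 0000*, 0010*, 0011*, 0110*, 0111*, 1000*, 1001*, 1010*, 1011*, 1101*, 1110*, 1111*
[col 1] -000*, -010*, -011*, -110*, -111*, 0-10*, 0-11*, 00-0*, 001-*, 011-*, 1-01*, 1-10*, 1-11*, 10-0*, 10-1*, 100-*, 101-*, 11-1*, 111-*
[col 2] --10*, --11*, -0-0, -01-*, -11-*, 0-1-*, 1--1, 1-1-*, 10--
[col 3] --1-
Prime implicants: --1-, -0-0, 1--1, 10--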